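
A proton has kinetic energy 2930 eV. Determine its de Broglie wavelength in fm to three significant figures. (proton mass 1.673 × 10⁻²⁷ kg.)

λ = 529 fm

KE = 2930 eV = 4.694 × 10⁻¹⁶ J.
p = √(2mKE) = √(2 × 1.673 × 10⁻²⁷ × 4.694 × 10⁻¹⁶) = 1.253 × 10⁻²¹ kg·m/s.
λ = h/p = 6.626 × 10⁻³⁴ / 1.253 × 10⁻²¹ = 5.29 × 10⁻¹³ m = 529 fm.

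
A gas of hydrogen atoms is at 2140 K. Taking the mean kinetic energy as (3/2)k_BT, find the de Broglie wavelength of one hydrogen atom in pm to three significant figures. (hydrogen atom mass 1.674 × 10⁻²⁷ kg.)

λ = 54.4 pm

KE = (3/2)k_BT = 1.5 × 1.381 × 10⁻²³ × 2140 = 4.433 × 10⁻²⁰ J.
p = √(2mKE) = √(2 × 1.674 × 10⁻²⁷ × 4.433 × 10⁻²⁰) = 1.218 × 10⁻²³ kg·m/s.
λ = h/p = 5.44 × 10⁻¹¹ m = 54.4 pm.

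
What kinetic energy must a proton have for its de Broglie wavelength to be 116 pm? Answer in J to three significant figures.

KE = 9.75 × 10⁻²¹ J

p = h/λ = 6.626 × 10⁻³⁴ / 1.160 × 10⁻¹⁰ = 5.712 × 10⁻²⁴ kg·m/s.
KE = p²/(2m) = (5.712 × 10⁻²⁴)² / (2 × 1.673 × 10⁻²⁷) = 9.751 × 10⁻²¹ J = 9.75 × 10⁻²¹ J.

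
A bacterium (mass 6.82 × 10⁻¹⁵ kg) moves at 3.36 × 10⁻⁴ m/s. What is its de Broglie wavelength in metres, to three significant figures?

p = mv = 6.82 × 10⁻¹⁵ × 3.36 × 10⁻⁴ = 2.292 × 10⁻¹⁸ kg·m/s.
λ = h/p = 6.626 × 10⁻³⁴ / 2.292 × 10⁻¹⁸ = 2.89 × 10⁻¹⁶ m.

λ = 2.89 × 10⁻¹⁶ m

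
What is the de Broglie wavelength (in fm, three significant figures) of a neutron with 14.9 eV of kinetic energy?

KE = 14.9 eV = 2.387 × 10⁻¹⁸ J.
p = √(2mKE) = √(2 × 1.675 × 10⁻²⁷ × 2.387 × 10⁻¹⁸) = 8.942 × 10⁻²³ kg·m/s.
λ = h/p = 6.626 × 10⁻³⁴ / 8.942 × 10⁻²³ = 7.41 × 10⁻¹² m = 7410 fm.

λ = 7410 fm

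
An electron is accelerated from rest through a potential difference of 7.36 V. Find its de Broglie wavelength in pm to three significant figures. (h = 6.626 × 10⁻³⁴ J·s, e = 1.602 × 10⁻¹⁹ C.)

λ = 452 pm

KE = eV = 1.602 × 10⁻¹⁹ × 7.360 = 1.179 × 10⁻¹⁸ J.
p = √(2mKE) = √(2 × 9.109 × 10⁻³¹ × 1.179 × 10⁻¹⁸) = 1.466 × 10⁻²⁴ kg·m/s.
λ = h/p = 6.626 × 10⁻³⁴ / 1.466 × 10⁻²⁴ = 4.52 × 10⁻¹⁰ m = 452 pm.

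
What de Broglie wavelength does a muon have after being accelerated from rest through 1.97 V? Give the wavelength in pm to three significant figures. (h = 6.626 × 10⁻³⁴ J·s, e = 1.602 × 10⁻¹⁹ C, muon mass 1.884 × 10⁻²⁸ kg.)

KE = eV = 1.602 × 10⁻¹⁹ × 1.970 = 3.156 × 10⁻¹⁹ J.
p = √(2mKE) = √(2 × 1.884 × 10⁻²⁸ × 3.156 × 10⁻¹⁹) = 1.090 × 10⁻²³ kg·m/s.
λ = h/p = 6.626 × 10⁻³⁴ / 1.090 × 10⁻²³ = 6.08 × 10⁻¹¹ m = 60.8 pm.

λ = 60.8 pm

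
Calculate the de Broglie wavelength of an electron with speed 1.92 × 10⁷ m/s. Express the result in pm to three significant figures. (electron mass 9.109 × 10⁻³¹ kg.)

λ = 37.9 pm

p = mv = 9.109 × 10⁻³¹ × 1.92 × 10⁷ = 1.749 × 10⁻²³ kg·m/s.
λ = h/p = 6.626 × 10⁻³⁴ / 1.749 × 10⁻²³ = 3.79 × 10⁻¹¹ m = 37.9 pm.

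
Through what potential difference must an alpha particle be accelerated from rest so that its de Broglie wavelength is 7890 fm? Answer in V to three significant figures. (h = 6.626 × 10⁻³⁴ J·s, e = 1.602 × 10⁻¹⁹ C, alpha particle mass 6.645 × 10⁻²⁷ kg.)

p = h/λ = 6.626 × 10⁻³⁴ / 7.890 × 10⁻¹² = 8.398 × 10⁻²³ kg·m/s.
KE = p²/(2m) = 5.307 × 10⁻¹⁹ J.
V = KE/2e = 5.307 × 10⁻¹⁹ / (2 × 1.602 × 10⁻¹⁹) = 1.66 V.

V = 1.66 V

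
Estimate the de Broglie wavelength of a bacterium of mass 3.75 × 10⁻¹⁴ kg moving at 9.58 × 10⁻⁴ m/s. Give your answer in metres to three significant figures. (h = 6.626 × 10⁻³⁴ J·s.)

p = mv = 3.75 × 10⁻¹⁴ × 9.58 × 10⁻⁴ = 3.593 × 10⁻¹⁷ kg·m/s.
λ = h/p = 6.626 × 10⁻³⁴ / 3.593 × 10⁻¹⁷ = 1.84 × 10⁻¹⁷ m.

λ = 1.84 × 10⁻¹⁷ m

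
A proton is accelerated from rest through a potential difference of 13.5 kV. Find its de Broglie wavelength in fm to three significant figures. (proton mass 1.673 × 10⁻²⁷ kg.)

λ = 246 fm

KE = eV = 1.602 × 10⁻¹⁹ × 1.350 × 10⁴ = 2.163 × 10⁻¹⁵ J.
p = √(2mKE) = √(2 × 1.673 × 10⁻²⁷ × 2.163 × 10⁻¹⁵) = 2.690 × 10⁻²¹ kg·m/s.
λ = h/p = 6.626 × 10⁻³⁴ / 2.690 × 10⁻²¹ = 2.46 × 10⁻¹³ m = 246 fm.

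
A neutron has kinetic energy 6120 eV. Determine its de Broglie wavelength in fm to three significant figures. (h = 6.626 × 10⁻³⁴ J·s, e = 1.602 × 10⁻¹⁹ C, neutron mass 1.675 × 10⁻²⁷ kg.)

KE = 6120 eV = 9.804 × 10⁻¹⁶ J.
p = √(2mKE) = √(2 × 1.675 × 10⁻²⁷ × 9.804 × 10⁻¹⁶) = 1.812 × 10⁻²¹ kg·m/s.
λ = h/p = 6.626 × 10⁻³⁴ / 1.812 × 10⁻²¹ = 3.66 × 10⁻¹³ m = 366 fm.

λ = 366 fm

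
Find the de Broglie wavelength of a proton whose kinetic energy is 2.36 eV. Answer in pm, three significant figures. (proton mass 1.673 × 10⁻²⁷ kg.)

λ = 18.6 pm

KE = 2.36 eV = 3.781 × 10⁻¹⁹ J.
p = √(2mKE) = √(2 × 1.673 × 10⁻²⁷ × 3.781 × 10⁻¹⁹) = 3.557 × 10⁻²³ kg·m/s.
λ = h/p = 6.626 × 10⁻³⁴ / 3.557 × 10⁻²³ = 1.86 × 10⁻¹¹ m = 18.6 pm.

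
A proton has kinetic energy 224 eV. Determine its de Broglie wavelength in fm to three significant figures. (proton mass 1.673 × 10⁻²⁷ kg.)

KE = 224 eV = 3.588 × 10⁻¹⁷ J.
p = √(2mKE) = √(2 × 1.673 × 10⁻²⁷ × 3.588 × 10⁻¹⁷) = 3.465 × 10⁻²² kg·m/s.
λ = h/p = 6.626 × 10⁻³⁴ / 3.465 × 10⁻²² = 1.91 × 10⁻¹² m = 1910 fm.

λ = 1910 fm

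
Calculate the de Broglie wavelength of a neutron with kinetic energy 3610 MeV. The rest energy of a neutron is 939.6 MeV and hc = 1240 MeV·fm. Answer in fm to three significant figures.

Total energy E = KE + m₀c² = 3610 + 939.6 = 4549.6 MeV.
(pc)² = E² − (m₀c²)² = (4549.6)² − (939.6)² = 1.982 × 10⁷ MeV², so pc = 4452 MeV.
λ = hc/(pc) = 1240 MeV·fm / 4452 MeV = 0.279 fm.

λ = 0.279 fm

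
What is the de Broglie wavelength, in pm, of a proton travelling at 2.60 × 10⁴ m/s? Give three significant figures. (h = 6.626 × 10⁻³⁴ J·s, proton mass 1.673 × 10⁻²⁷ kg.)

λ = 15.2 pm

p = mv = 1.673 × 10⁻²⁷ × 2.60 × 10⁴ = 4.350 × 10⁻²³ kg·m/s.
λ = h/p = 6.626 × 10⁻³⁴ / 4.350 × 10⁻²³ = 1.52 × 10⁻¹¹ m = 15.2 pm.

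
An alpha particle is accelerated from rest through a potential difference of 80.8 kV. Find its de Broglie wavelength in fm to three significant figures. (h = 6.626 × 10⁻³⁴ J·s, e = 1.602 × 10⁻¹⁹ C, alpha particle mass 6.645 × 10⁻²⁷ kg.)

λ = 35.7 fm

KE = 2eV = 2 × 1.602 × 10⁻¹⁹ × 8.080 × 10⁴ = 2.589 × 10⁻¹⁴ J.
p = √(2mKE) = √(2 × 6.645 × 10⁻²⁷ × 2.589 × 10⁻¹⁴) = 1.855 × 10⁻²⁰ kg·m/s.
λ = h/p = 6.626 × 10⁻³⁴ / 1.855 × 10⁻²⁰ = 3.57 × 10⁻¹⁴ m = 35.7 fm.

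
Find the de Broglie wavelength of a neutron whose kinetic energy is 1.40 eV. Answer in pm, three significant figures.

λ = 24.2 pm

KE = 1.40 eV = 2.243 × 10⁻¹⁹ J.
p = √(2mKE) = √(2 × 1.675 × 10⁻²⁷ × 2.243 × 10⁻¹⁹) = 2.741 × 10⁻²³ kg·m/s.
λ = h/p = 6.626 × 10⁻³⁴ / 2.741 × 10⁻²³ = 2.42 × 10⁻¹¹ m = 24.2 pm.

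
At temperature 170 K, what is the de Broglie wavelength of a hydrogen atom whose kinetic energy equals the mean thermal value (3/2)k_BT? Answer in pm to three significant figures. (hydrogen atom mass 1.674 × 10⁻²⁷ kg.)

KE = (3/2)k_BT = 1.5 × 1.381 × 10⁻²³ × 170 = 3.522 × 10⁻²¹ J.
p = √(2mKE) = √(2 × 1.674 × 10⁻²⁷ × 3.522 × 10⁻²¹) = 3.434 × 10⁻²⁴ kg·m/s.
λ = h/p = 1.93 × 10⁻¹⁰ m = 193 pm.

λ = 193 pm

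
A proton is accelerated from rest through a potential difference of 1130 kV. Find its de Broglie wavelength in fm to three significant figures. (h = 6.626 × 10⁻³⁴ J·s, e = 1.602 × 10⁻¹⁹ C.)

KE = eV = 1.602 × 10⁻¹⁹ × 1.130 × 10⁶ = 1.810 × 10⁻¹³ J.
p = √(2mKE) = √(2 × 1.673 × 10⁻²⁷ × 1.810 × 10⁻¹³) = 2.461 × 10⁻²⁰ kg·m/s.
λ = h/p = 6.626 × 10⁻³⁴ / 2.461 × 10⁻²⁰ = 2.69 × 10⁻¹⁴ m = 26.9 fm.

λ = 26.9 fm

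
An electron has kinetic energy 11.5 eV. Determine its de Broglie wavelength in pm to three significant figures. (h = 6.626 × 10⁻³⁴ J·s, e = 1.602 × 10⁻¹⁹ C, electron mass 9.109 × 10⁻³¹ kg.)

λ = 362 pm

KE = 11.5 eV = 1.842 × 10⁻¹⁸ J.
p = √(2mKE) = √(2 × 9.109 × 10⁻³¹ × 1.842 × 10⁻¹⁸) = 1.832 × 10⁻²⁴ kg·m/s.
λ = h/p = 6.626 × 10⁻³⁴ / 1.832 × 10⁻²⁴ = 3.62 × 10⁻¹⁰ m = 362 pm.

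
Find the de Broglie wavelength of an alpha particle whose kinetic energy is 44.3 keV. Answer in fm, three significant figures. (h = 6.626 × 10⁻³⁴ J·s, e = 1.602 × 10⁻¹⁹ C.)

λ = 68.2 fm

KE = 44.3 keV = 7.097 × 10⁻¹⁵ J.
p = √(2mKE) = √(2 × 6.645 × 10⁻²⁷ × 7.097 × 10⁻¹⁵) = 9.712 × 10⁻²¹ kg·m/s.
λ = h/p = 6.626 × 10⁻³⁴ / 9.712 × 10⁻²¹ = 6.82 × 10⁻¹⁴ m = 68.2 fm.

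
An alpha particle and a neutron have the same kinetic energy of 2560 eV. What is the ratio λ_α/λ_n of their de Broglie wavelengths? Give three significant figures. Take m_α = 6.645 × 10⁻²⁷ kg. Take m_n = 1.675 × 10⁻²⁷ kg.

At fixed KE, p = √(2mKE) so λ = h/p ∝ 1/√m.
λ_α/λ_n = √(m_n/m_α) = √(1.675 × 10⁻²⁷/6.645 × 10⁻²⁷) = √(0.2521) = 0.502.

λ_α/λ_n = 0.502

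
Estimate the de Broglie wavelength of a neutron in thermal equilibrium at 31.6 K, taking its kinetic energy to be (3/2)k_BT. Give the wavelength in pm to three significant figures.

KE = (3/2)k_BT = 1.5 × 1.381 × 10⁻²³ × 31.6 = 6.546 × 10⁻²² J.
p = √(2mKE) = √(2 × 1.675 × 10⁻²⁷ × 6.546 × 10⁻²²) = 1.481 × 10⁻²⁴ kg·m/s.
λ = h/p = 4.47 × 10⁻¹⁰ m = 447 pm.

λ = 447 pm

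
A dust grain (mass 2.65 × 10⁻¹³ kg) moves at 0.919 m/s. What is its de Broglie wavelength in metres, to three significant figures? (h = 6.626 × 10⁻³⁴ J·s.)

p = mv = 2.65 × 10⁻¹³ × 0.919 = 2.435 × 10⁻¹³ kg·m/s.
λ = h/p = 6.626 × 10⁻³⁴ / 2.435 × 10⁻¹³ = 2.72 × 10⁻²¹ m.

λ = 2.72 × 10⁻²¹ m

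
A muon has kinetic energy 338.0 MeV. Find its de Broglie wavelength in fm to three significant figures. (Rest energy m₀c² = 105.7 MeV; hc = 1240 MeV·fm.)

Total energy E = KE + m₀c² = 338.0 + 105.7 = 443.7 MeV.
(pc)² = E² − (m₀c²)² = (443.7)² − (105.7)² = 1.857 × 10⁵ MeV², so pc = 430.9 MeV.
λ = hc/(pc) = 1240 MeV·fm / 430.9 MeV = 2.88 fm.

λ = 2.88 fm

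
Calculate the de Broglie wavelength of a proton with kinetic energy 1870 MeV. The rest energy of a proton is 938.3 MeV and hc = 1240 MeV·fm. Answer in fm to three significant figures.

Total energy E = KE + m₀c² = 1870 + 938.3 = 2808.3 MeV.
(pc)² = E² − (m₀c²)² = (2808.3)² − (938.3)² = 7.006 × 10⁶ MeV², so pc = 2647 MeV.
λ = hc/(pc) = 1240 MeV·fm / 2647 MeV = 0.468 fm.

λ = 0.468 fm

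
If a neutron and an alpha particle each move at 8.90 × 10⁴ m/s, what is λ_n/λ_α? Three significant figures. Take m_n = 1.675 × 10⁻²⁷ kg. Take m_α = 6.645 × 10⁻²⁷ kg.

λ_n/λ_α = 3.97

At fixed v, p = mv so λ = h/(mv) ∝ 1/m.
λ_n/λ_α = m_α/m_n = 6.645 × 10⁻²⁷/1.675 × 10⁻²⁷ = 3.97.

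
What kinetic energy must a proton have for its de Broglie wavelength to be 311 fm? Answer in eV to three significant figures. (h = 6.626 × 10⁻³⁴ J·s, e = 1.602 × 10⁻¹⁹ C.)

p = h/λ = 6.626 × 10⁻³⁴ / 3.110 × 10⁻¹³ = 2.131 × 10⁻²¹ kg·m/s.
KE = p²/(2m) = (2.131 × 10⁻²¹)² / (2 × 1.673 × 10⁻²⁷) = 1.357 × 10⁻¹⁵ J = 8470 eV.

KE = 8470 eV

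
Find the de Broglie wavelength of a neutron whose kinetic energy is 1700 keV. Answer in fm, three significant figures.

λ = 21.9 fm

KE = 1700 keV = 2.723 × 10⁻¹³ J.
p = √(2mKE) = √(2 × 1.675 × 10⁻²⁷ × 2.723 × 10⁻¹³) = 3.020 × 10⁻²⁰ kg·m/s.
λ = h/p = 6.626 × 10⁻³⁴ / 3.020 × 10⁻²⁰ = 2.19 × 10⁻¹⁴ m = 21.9 fm.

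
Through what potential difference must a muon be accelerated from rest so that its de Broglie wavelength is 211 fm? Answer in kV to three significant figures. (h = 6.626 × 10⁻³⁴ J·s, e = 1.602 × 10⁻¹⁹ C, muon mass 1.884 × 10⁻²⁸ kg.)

p = h/λ = 6.626 × 10⁻³⁴ / 2.110 × 10⁻¹³ = 3.140 × 10⁻²¹ kg·m/s.
KE = p²/(2m) = 2.617 × 10⁻¹⁴ J.
V = KE/e = 2.617 × 10⁻¹⁴ / (1.602 × 10⁻¹⁹) = 163 kV.

V = 163 kV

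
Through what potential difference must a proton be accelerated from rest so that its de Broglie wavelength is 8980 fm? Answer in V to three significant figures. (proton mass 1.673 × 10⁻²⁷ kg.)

V = 10.2 V

p = h/λ = 6.626 × 10⁻³⁴ / 8.980 × 10⁻¹² = 7.379 × 10⁻²³ kg·m/s.
KE = p²/(2m) = 1.627 × 10⁻¹⁸ J.
V = KE/e = 1.627 × 10⁻¹⁸ / (1.602 × 10⁻¹⁹) = 10.2 V.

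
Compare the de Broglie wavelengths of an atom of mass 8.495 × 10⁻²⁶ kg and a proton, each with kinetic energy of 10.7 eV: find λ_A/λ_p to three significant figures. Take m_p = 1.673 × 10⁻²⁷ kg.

At fixed KE, p = √(2mKE) so λ = h/p ∝ 1/√m.
λ_A/λ_p = √(m_p/m_A) = √(1.673 × 10⁻²⁷/8.495 × 10⁻²⁶) = √(0.01969) = 0.140.

λ_A/λ_p = 0.140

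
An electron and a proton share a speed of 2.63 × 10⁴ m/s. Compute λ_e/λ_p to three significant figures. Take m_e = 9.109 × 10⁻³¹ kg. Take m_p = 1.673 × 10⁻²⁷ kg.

λ_e/λ_p = 1840

At fixed v, p = mv so λ = h/(mv) ∝ 1/m.
λ_e/λ_p = m_p/m_e = 1.673 × 10⁻²⁷/9.109 × 10⁻³¹ = 1840.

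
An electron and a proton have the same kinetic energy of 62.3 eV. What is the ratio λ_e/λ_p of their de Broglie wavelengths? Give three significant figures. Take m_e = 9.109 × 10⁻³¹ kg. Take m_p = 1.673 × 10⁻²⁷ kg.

λ_e/λ_p = 42.9

At fixed KE, p = √(2mKE) so λ = h/p ∝ 1/√m.
λ_e/λ_p = √(m_p/m_e) = √(1.673 × 10⁻²⁷/9.109 × 10⁻³¹) = √(1837) = 42.9.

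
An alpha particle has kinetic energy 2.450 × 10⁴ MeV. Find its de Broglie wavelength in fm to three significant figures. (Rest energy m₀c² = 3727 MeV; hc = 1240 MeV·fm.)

λ = 0.0443 fm

Total energy E = KE + m₀c² = 2.450 × 10⁴ + 3727 = 28227 MeV.
(pc)² = E² − (m₀c²)² = (28227)² − (3727)² = 7.829 × 10⁸ MeV², so pc = 2.798 × 10⁴ MeV.
λ = hc/(pc) = 1240 MeV·fm / 2.798 × 10⁴ MeV = 0.0443 fm.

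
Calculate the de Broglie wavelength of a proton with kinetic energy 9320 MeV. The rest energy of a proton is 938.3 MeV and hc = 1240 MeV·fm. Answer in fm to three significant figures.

Total energy E = KE + m₀c² = 9320 + 938.3 = 10258.3 MeV.
(pc)² = E² − (m₀c²)² = (10258.3)² − (938.3)² = 1.044 × 10⁸ MeV², so pc = 1.022 × 10⁴ MeV.
λ = hc/(pc) = 1240 MeV·fm / 1.022 × 10⁴ MeV = 0.121 fm.

λ = 0.121 fm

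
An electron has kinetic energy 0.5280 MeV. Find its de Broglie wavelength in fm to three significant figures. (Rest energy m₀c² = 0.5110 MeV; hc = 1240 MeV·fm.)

Total energy E = KE + m₀c² = 0.5280 + 0.5110 = 1.0390 MeV.
(pc)² = E² − (m₀c²)² = (1.0390)² − (0.5110)² = 0.8184 MeV², so pc = 0.9047 MeV.
λ = hc/(pc) = 1240 MeV·fm / 0.9047 MeV = 1370 fm.

λ = 1370 fm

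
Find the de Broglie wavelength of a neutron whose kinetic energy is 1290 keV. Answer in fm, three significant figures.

KE = 1290 keV = 2.067 × 10⁻¹³ J.
p = √(2mKE) = √(2 × 1.675 × 10⁻²⁷ × 2.067 × 10⁻¹³) = 2.631 × 10⁻²⁰ kg·m/s.
λ = h/p = 6.626 × 10⁻³⁴ / 2.631 × 10⁻²⁰ = 2.52 × 10⁻¹⁴ m = 25.2 fm.

λ = 25.2 fm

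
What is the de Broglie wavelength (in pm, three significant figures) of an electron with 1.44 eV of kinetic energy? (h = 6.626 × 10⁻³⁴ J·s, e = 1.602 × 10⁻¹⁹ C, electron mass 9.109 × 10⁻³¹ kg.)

KE = 1.44 eV = 2.307 × 10⁻¹⁹ J.
p = √(2mKE) = √(2 × 9.109 × 10⁻³¹ × 2.307 × 10⁻¹⁹) = 6.483 × 10⁻²⁵ kg·m/s.
λ = h/p = 6.626 × 10⁻³⁴ / 6.483 × 10⁻²⁵ = 1.02 × 10⁻⁹ m = 1020 pm.

λ = 1020 pm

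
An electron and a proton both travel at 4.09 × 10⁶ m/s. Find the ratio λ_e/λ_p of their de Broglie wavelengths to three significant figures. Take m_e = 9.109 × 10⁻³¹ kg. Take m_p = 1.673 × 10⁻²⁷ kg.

λ_e/λ_p = 1840

At fixed v, p = mv so λ = h/(mv) ∝ 1/m.
λ_e/λ_p = m_p/m_e = 1.673 × 10⁻²⁷/9.109 × 10⁻³¹ = 1840.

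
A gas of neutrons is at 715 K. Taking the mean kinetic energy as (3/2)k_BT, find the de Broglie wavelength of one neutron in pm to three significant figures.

λ = 94.1 pm

KE = (3/2)k_BT = 1.5 × 1.381 × 10⁻²³ × 715 = 1.481 × 10⁻²⁰ J.
p = √(2mKE) = √(2 × 1.675 × 10⁻²⁷ × 1.481 × 10⁻²⁰) = 7.044 × 10⁻²⁴ kg·m/s.
λ = h/p = 9.41 × 10⁻¹¹ m = 94.1 pm.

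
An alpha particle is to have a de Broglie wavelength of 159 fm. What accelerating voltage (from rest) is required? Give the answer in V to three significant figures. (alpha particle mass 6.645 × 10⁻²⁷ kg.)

p = h/λ = 6.626 × 10⁻³⁴ / 1.590 × 10⁻¹³ = 4.167 × 10⁻²¹ kg·m/s.
KE = p²/(2m) = 1.307 × 10⁻¹⁵ J.
V = KE/2e = 1.307 × 10⁻¹⁵ / (2 × 1.602 × 10⁻¹⁹) = 4080 V.

V = 4080 V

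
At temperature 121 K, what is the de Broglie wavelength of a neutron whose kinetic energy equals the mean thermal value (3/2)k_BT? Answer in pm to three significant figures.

KE = (3/2)k_BT = 1.5 × 1.381 × 10⁻²³ × 121 = 2.507 × 10⁻²¹ J.
p = √(2mKE) = √(2 × 1.675 × 10⁻²⁷ × 2.507 × 10⁻²¹) = 2.898 × 10⁻²⁴ kg·m/s.
λ = h/p = 2.29 × 10⁻¹⁰ m = 229 pm.

λ = 229 pm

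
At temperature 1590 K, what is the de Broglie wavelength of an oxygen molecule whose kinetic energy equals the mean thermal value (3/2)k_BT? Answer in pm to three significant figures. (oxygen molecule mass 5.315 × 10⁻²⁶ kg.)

λ = 11.2 pm

KE = (3/2)k_BT = 1.5 × 1.381 × 10⁻²³ × 1590 = 3.294 × 10⁻²⁰ J.
p = √(2mKE) = √(2 × 5.315 × 10⁻²⁶ × 3.294 × 10⁻²⁰) = 5.917 × 10⁻²³ kg·m/s.
λ = h/p = 1.12 × 10⁻¹¹ m = 11.2 pm.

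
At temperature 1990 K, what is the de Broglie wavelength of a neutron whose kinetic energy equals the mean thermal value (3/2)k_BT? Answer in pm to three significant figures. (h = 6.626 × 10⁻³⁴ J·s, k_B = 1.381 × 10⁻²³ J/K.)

λ = 56.4 pm

KE = (3/2)k_BT = 1.5 × 1.381 × 10⁻²³ × 1990 = 4.122 × 10⁻²⁰ J.
p = √(2mKE) = √(2 × 1.675 × 10⁻²⁷ × 4.122 × 10⁻²⁰) = 1.175 × 10⁻²³ kg·m/s.
λ = h/p = 5.64 × 10⁻¹¹ m = 56.4 pm.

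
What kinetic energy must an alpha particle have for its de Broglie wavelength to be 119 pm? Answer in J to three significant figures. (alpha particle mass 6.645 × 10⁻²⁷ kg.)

p = h/λ = 6.626 × 10⁻³⁴ / 1.190 × 10⁻¹⁰ = 5.568 × 10⁻²⁴ kg·m/s.
KE = p²/(2m) = (5.568 × 10⁻²⁴)² / (2 × 6.645 × 10⁻²⁷) = 2.333 × 10⁻²¹ J = 2.33 × 10⁻²¹ J.

KE = 2.33 × 10⁻²¹ J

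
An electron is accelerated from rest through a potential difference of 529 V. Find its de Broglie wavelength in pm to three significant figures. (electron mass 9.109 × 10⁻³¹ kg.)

KE = eV = 1.602 × 10⁻¹⁹ × 529.0 = 8.475 × 10⁻¹⁷ J.
p = √(2mKE) = √(2 × 9.109 × 10⁻³¹ × 8.475 × 10⁻¹⁷) = 1.243 × 10⁻²³ kg·m/s.
λ = h/p = 6.626 × 10⁻³⁴ / 1.243 × 10⁻²³ = 5.33 × 10⁻¹¹ m = 53.3 pm.

λ = 53.3 pm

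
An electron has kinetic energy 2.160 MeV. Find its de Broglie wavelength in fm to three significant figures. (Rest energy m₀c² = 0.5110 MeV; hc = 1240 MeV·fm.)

Total energy E = KE + m₀c² = 2.160 + 0.5110 = 2.6710 MeV.
(pc)² = E² − (m₀c²)² = (2.6710)² − (0.5110)² = 6.873 MeV², so pc = 2.622 MeV.
λ = hc/(pc) = 1240 MeV·fm / 2.622 MeV = 473 fm.

λ = 473 fm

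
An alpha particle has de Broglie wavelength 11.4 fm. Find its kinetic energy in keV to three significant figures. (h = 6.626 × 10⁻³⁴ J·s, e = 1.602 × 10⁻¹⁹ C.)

KE = 1590 keV

p = h/λ = 6.626 × 10⁻³⁴ / 1.140 × 10⁻¹⁴ = 5.812 × 10⁻²⁰ kg·m/s.
KE = p²/(2m) = (5.812 × 10⁻²⁰)² / (2 × 6.645 × 10⁻²⁷) = 2.542 × 10⁻¹³ J = 1590 keV.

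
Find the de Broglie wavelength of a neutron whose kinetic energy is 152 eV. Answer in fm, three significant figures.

KE = 152 eV = 2.435 × 10⁻¹⁷ J.
p = √(2mKE) = √(2 × 1.675 × 10⁻²⁷ × 2.435 × 10⁻¹⁷) = 2.856 × 10⁻²² kg·m/s.
λ = h/p = 6.626 × 10⁻³⁴ / 2.856 × 10⁻²² = 2.32 × 10⁻¹² m = 2320 fm.

λ = 2320 fm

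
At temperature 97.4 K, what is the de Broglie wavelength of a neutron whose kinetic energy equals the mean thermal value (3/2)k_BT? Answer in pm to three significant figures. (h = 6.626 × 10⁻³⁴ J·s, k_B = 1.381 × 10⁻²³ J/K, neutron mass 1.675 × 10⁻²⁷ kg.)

KE = (3/2)k_BT = 1.5 × 1.381 × 10⁻²³ × 97.4 = 2.018 × 10⁻²¹ J.
p = √(2mKE) = √(2 × 1.675 × 10⁻²⁷ × 2.018 × 10⁻²¹) = 2.600 × 10⁻²⁴ kg·m/s.
λ = h/p = 2.55 × 10⁻¹⁰ m = 255 pm.

λ = 255 pm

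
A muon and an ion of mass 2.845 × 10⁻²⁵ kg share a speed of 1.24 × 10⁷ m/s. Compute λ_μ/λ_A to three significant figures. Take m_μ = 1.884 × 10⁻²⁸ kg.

λ_μ/λ_A = 1510

At fixed v, p = mv so λ = h/(mv) ∝ 1/m.
λ_μ/λ_A = m_A/m_μ = 2.845 × 10⁻²⁵/1.884 × 10⁻²⁸ = 1510.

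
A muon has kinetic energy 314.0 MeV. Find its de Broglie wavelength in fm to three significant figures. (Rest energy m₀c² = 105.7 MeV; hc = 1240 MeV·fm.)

λ = 3.05 fm

Total energy E = KE + m₀c² = 314.0 + 105.7 = 419.7 MeV.
(pc)² = E² − (m₀c²)² = (419.7)² − (105.7)² = 1.650 × 10⁵ MeV², so pc = 406.2 MeV.
λ = hc/(pc) = 1240 MeV·fm / 406.2 MeV = 3.05 fm.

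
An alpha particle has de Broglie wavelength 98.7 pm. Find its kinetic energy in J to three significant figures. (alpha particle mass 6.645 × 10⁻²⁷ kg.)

p = h/λ = 6.626 × 10⁻³⁴ / 9.870 × 10⁻¹¹ = 6.713 × 10⁻²⁴ kg·m/s.
KE = p²/(2m) = (6.713 × 10⁻²⁴)² / (2 × 6.645 × 10⁻²⁷) = 3.391 × 10⁻²¹ J = 3.39 × 10⁻²¹ J.

KE = 3.39 × 10⁻²¹ J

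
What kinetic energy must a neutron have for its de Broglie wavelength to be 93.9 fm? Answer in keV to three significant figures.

KE = 92.8 keV

p = h/λ = 6.626 × 10⁻³⁴ / 9.390 × 10⁻¹⁴ = 7.056 × 10⁻²¹ kg·m/s.
KE = p²/(2m) = (7.056 × 10⁻²¹)² / (2 × 1.675 × 10⁻²⁷) = 1.486 × 10⁻¹⁴ J = 92.8 keV.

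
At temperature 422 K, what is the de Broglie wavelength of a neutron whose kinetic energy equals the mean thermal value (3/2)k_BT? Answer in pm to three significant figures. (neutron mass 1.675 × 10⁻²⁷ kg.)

λ = 122 pm

KE = (3/2)k_BT = 1.5 × 1.381 × 10⁻²³ × 422 = 8.742 × 10⁻²¹ J.
p = √(2mKE) = √(2 × 1.675 × 10⁻²⁷ × 8.742 × 10⁻²¹) = 5.412 × 10⁻²⁴ kg·m/s.
λ = h/p = 1.22 × 10⁻¹⁰ m = 122 pm.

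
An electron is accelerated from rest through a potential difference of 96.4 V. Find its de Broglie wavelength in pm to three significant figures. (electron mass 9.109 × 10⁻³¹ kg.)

KE = eV = 1.602 × 10⁻¹⁹ × 96.40 = 1.544 × 10⁻¹⁷ J.
p = √(2mKE) = √(2 × 9.109 × 10⁻³¹ × 1.544 × 10⁻¹⁷) = 5.304 × 10⁻²⁴ kg·m/s.
λ = h/p = 6.626 × 10⁻³⁴ / 5.304 × 10⁻²⁴ = 1.25 × 10⁻¹⁰ m = 125 pm.

λ = 125 pm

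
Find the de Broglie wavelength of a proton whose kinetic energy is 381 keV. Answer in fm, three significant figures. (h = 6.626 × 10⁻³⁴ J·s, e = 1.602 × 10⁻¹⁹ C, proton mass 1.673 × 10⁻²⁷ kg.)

λ = 46.4 fm

KE = 381 keV = 6.104 × 10⁻¹⁴ J.
p = √(2mKE) = √(2 × 1.673 × 10⁻²⁷ × 6.104 × 10⁻¹⁴) = 1.429 × 10⁻²⁰ kg·m/s.
λ = h/p = 6.626 × 10⁻³⁴ / 1.429 × 10⁻²⁰ = 4.64 × 10⁻¹⁴ m = 46.4 fm.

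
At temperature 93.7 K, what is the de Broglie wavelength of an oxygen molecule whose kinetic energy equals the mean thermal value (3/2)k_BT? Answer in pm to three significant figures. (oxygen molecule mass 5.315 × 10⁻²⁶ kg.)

λ = 46.1 pm

KE = (3/2)k_BT = 1.5 × 1.381 × 10⁻²³ × 93.7 = 1.941 × 10⁻²¹ J.
p = √(2mKE) = √(2 × 5.315 × 10⁻²⁶ × 1.941 × 10⁻²¹) = 1.436 × 10⁻²³ kg·m/s.
λ = h/p = 4.61 × 10⁻¹¹ m = 46.1 pm.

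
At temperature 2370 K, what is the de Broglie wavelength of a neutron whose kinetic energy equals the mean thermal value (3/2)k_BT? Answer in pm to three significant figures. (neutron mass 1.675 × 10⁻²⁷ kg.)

λ = 51.7 pm

KE = (3/2)k_BT = 1.5 × 1.381 × 10⁻²³ × 2370 = 4.909 × 10⁻²⁰ J.
p = √(2mKE) = √(2 × 1.675 × 10⁻²⁷ × 4.909 × 10⁻²⁰) = 1.282 × 10⁻²³ kg·m/s.
λ = h/p = 5.17 × 10⁻¹¹ m = 51.7 pm.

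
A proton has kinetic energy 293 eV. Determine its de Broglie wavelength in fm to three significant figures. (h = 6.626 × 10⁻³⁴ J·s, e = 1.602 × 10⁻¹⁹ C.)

λ = 1670 fm

KE = 293 eV = 4.694 × 10⁻¹⁷ J.
p = √(2mKE) = √(2 × 1.673 × 10⁻²⁷ × 4.694 × 10⁻¹⁷) = 3.963 × 10⁻²² kg·m/s.
λ = h/p = 6.626 × 10⁻³⁴ / 3.963 × 10⁻²² = 1.67 × 10⁻¹² m = 1670 fm.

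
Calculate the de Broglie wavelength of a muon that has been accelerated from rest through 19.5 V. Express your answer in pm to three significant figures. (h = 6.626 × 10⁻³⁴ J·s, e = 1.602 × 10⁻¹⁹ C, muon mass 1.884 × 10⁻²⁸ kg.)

KE = eV = 1.602 × 10⁻¹⁹ × 19.50 = 3.124 × 10⁻¹⁸ J.
p = √(2mKE) = √(2 × 1.884 × 10⁻²⁸ × 3.124 × 10⁻¹⁸) = 3.431 × 10⁻²³ kg·m/s.
λ = h/p = 6.626 × 10⁻³⁴ / 3.431 × 10⁻²³ = 1.93 × 10⁻¹¹ m = 19.3 pm.

λ = 19.3 pm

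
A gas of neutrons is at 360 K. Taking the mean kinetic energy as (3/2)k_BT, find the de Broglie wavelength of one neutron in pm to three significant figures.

λ = 133 pm

KE = (3/2)k_BT = 1.5 × 1.381 × 10⁻²³ × 360 = 7.457 × 10⁻²¹ J.
p = √(2mKE) = √(2 × 1.675 × 10⁻²⁷ × 7.457 × 10⁻²¹) = 4.998 × 10⁻²⁴ kg·m/s.
λ = h/p = 1.33 × 10⁻¹⁰ m = 133 pm.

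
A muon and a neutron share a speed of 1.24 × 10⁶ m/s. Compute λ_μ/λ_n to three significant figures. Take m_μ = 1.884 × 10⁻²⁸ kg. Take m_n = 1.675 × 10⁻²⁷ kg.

At fixed v, p = mv so λ = h/(mv) ∝ 1/m.
λ_μ/λ_n = m_n/m_μ = 1.675 × 10⁻²⁷/1.884 × 10⁻²⁸ = 8.89.

λ_μ/λ_n = 8.89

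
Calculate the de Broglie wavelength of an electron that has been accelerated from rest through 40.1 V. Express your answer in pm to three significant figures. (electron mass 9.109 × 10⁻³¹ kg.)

λ = 194 pm

KE = eV = 1.602 × 10⁻¹⁹ × 40.10 = 6.424 × 10⁻¹⁸ J.
p = √(2mKE) = √(2 × 9.109 × 10⁻³¹ × 6.424 × 10⁻¹⁸) = 3.421 × 10⁻²⁴ kg·m/s.
λ = h/p = 6.626 × 10⁻³⁴ / 3.421 × 10⁻²⁴ = 1.94 × 10⁻¹⁰ m = 194 pm.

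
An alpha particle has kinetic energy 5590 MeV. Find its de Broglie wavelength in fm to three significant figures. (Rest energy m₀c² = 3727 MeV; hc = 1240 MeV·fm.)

Total energy E = KE + m₀c² = 5590 + 3727 = 9317 MeV.
(pc)² = E² − (m₀c²)² = (9317)² − (3727)² = 7.292 × 10⁷ MeV², so pc = 8539 MeV.
λ = hc/(pc) = 1240 MeV·fm / 8539 MeV = 0.145 fm.

λ = 0.145 fm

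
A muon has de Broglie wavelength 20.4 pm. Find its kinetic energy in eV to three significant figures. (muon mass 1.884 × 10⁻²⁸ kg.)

p = h/λ = 6.626 × 10⁻³⁴ / 2.040 × 10⁻¹¹ = 3.248 × 10⁻²³ kg·m/s.
KE = p²/(2m) = (3.248 × 10⁻²³)² / (2 × 1.884 × 10⁻²⁸) = 2.800 × 10⁻¹⁸ J = 17.5 eV.

KE = 17.5 eV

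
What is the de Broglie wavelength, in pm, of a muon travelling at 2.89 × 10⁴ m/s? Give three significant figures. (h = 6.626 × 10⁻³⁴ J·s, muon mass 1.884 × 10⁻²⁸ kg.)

λ = 122 pm

p = mv = 1.884 × 10⁻²⁸ × 2.89 × 10⁴ = 5.445 × 10⁻²⁴ kg·m/s.
λ = h/p = 6.626 × 10⁻³⁴ / 5.445 × 10⁻²⁴ = 1.22 × 10⁻¹⁰ m = 122 pm.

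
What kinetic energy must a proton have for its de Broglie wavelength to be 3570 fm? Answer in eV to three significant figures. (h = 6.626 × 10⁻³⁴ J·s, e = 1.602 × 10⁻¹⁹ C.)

p = h/λ = 6.626 × 10⁻³⁴ / 3.570 × 10⁻¹² = 1.856 × 10⁻²² kg·m/s.
KE = p²/(2m) = (1.856 × 10⁻²²)² / (2 × 1.673 × 10⁻²⁷) = 1.030 × 10⁻¹⁷ J = 64.3 eV.

KE = 64.3 eV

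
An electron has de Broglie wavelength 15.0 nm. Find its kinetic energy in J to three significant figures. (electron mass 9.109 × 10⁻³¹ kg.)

p = h/λ = 6.626 × 10⁻³⁴ / 1.500 × 10⁻⁸ = 4.417 × 10⁻²⁶ kg·m/s.
KE = p²/(2m) = (4.417 × 10⁻²⁶)² / (2 × 9.109 × 10⁻³¹) = 1.071 × 10⁻²¹ J = 1.07 × 10⁻²¹ J.

KE = 1.07 × 10⁻²¹ J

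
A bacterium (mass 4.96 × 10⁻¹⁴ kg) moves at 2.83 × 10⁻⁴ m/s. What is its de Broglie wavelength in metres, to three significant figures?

λ = 4.72 × 10⁻¹⁷ m

p = mv = 4.96 × 10⁻¹⁴ × 2.83 × 10⁻⁴ = 1.404 × 10⁻¹⁷ kg·m/s.
λ = h/p = 6.626 × 10⁻³⁴ / 1.404 × 10⁻¹⁷ = 4.72 × 10⁻¹⁷ m.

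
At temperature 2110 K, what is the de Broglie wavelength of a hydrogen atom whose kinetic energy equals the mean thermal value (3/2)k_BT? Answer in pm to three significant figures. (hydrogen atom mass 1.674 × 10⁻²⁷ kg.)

λ = 54.8 pm

KE = (3/2)k_BT = 1.5 × 1.381 × 10⁻²³ × 2110 = 4.371 × 10⁻²⁰ J.
p = √(2mKE) = √(2 × 1.674 × 10⁻²⁷ × 4.371 × 10⁻²⁰) = 1.210 × 10⁻²³ kg·m/s.
λ = h/p = 5.48 × 10⁻¹¹ m = 54.8 pm.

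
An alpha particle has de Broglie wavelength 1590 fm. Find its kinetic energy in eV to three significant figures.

p = h/λ = 6.626 × 10⁻³⁴ / 1.590 × 10⁻¹² = 4.167 × 10⁻²² kg·m/s.
KE = p²/(2m) = (4.167 × 10⁻²²)² / (2 × 6.645 × 10⁻²⁷) = 1.307 × 10⁻¹⁷ J = 81.6 eV.

KE = 81.6 eV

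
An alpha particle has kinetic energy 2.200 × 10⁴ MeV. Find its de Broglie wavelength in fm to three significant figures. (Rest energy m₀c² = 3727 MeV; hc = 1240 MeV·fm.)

λ = 0.0487 fm

Total energy E = KE + m₀c² = 2.200 × 10⁴ + 3727 = 25727 MeV.
(pc)² = E² − (m₀c²)² = (25727)² − (3727)² = 6.480 × 10⁸ MeV², so pc = 2.546 × 10⁴ MeV.
λ = hc/(pc) = 1240 MeV·fm / 2.546 × 10⁴ MeV = 0.0487 fm.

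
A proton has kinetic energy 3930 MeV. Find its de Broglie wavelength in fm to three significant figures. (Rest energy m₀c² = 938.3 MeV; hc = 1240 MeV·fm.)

λ = 0.260 fm

Total energy E = KE + m₀c² = 3930 + 938.3 = 4868.3 MeV.
(pc)² = E² − (m₀c²)² = (4868.3)² − (938.3)² = 2.282 × 10⁷ MeV², so pc = 4777 MeV.
λ = hc/(pc) = 1240 MeV·fm / 4777 MeV = 0.260 fm.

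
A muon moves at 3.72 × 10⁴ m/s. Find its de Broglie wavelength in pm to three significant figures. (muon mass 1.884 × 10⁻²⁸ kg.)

p = mv = 1.884 × 10⁻²⁸ × 3.72 × 10⁴ = 7.008 × 10⁻²⁴ kg·m/s.
λ = h/p = 6.626 × 10⁻³⁴ / 7.008 × 10⁻²⁴ = 9.45 × 10⁻¹¹ m = 94.5 pm.

λ = 94.5 pm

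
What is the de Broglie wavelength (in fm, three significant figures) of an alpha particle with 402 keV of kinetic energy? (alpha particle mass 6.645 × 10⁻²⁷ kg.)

KE = 402 keV = 6.440 × 10⁻¹⁴ J.
p = √(2mKE) = √(2 × 6.645 × 10⁻²⁷ × 6.440 × 10⁻¹⁴) = 2.926 × 10⁻²⁰ kg·m/s.
λ = h/p = 6.626 × 10⁻³⁴ / 2.926 × 10⁻²⁰ = 2.26 × 10⁻¹⁴ m = 22.6 fm.

λ = 22.6 fm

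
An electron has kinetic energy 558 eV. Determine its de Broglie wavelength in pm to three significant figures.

KE = 558 eV = 8.939 × 10⁻¹⁷ J.
p = √(2mKE) = √(2 × 9.109 × 10⁻³¹ × 8.939 × 10⁻¹⁷) = 1.276 × 10⁻²³ kg·m/s.
λ = h/p = 6.626 × 10⁻³⁴ / 1.276 × 10⁻²³ = 5.19 × 10⁻¹¹ m = 51.9 pm.

λ = 51.9 pm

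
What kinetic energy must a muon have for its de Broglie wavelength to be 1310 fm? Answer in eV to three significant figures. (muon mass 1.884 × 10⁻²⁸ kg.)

p = h/λ = 6.626 × 10⁻³⁴ / 1.310 × 10⁻¹² = 5.058 × 10⁻²² kg·m/s.
KE = p²/(2m) = (5.058 × 10⁻²²)² / (2 × 1.884 × 10⁻²⁸) = 6.790 × 10⁻¹⁶ J = 4240 eV.

KE = 4240 eV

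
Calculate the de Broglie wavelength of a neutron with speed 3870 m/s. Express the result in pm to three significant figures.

λ = 102 pm

p = mv = 1.675 × 10⁻²⁷ × 3870 = 6.482 × 10⁻²⁴ kg·m/s.
λ = h/p = 6.626 × 10⁻³⁴ / 6.482 × 10⁻²⁴ = 1.02 × 10⁻¹⁰ m = 102 pm.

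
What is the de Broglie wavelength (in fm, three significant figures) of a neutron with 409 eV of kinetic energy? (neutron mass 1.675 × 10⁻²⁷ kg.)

λ = 1410 fm

KE = 409 eV = 6.552 × 10⁻¹⁷ J.
p = √(2mKE) = √(2 × 1.675 × 10⁻²⁷ × 6.552 × 10⁻¹⁷) = 4.685 × 10⁻²² kg·m/s.
λ = h/p = 6.626 × 10⁻³⁴ / 4.685 × 10⁻²² = 1.41 × 10⁻¹² m = 1410 fm.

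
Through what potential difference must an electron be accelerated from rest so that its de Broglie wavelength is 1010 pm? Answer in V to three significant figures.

p = h/λ = 6.626 × 10⁻³⁴ / 1.010 × 10⁻⁹ = 6.560 × 10⁻²⁵ kg·m/s.
KE = p²/(2m) = 2.362 × 10⁻¹⁹ J.
V = KE/e = 2.362 × 10⁻¹⁹ / (1.602 × 10⁻¹⁹) = 1.47 V.

V = 1.47 V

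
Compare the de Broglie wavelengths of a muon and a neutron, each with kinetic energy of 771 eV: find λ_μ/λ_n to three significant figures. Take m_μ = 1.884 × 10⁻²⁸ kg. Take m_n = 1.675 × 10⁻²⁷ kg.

λ_μ/λ_n = 2.98

At fixed KE, p = √(2mKE) so λ = h/p ∝ 1/√m.
λ_μ/λ_n = √(m_n/m_μ) = √(1.675 × 10⁻²⁷/1.884 × 10⁻²⁸) = √(8.891) = 2.98.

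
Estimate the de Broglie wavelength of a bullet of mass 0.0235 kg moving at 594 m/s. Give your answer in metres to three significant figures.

λ = 4.75 × 10⁻³⁵ m

p = mv = 0.0235 × 594 = 1.396 × 10¹ kg·m/s.
λ = h/p = 6.626 × 10⁻³⁴ / 1.396 × 10¹ = 4.75 × 10⁻³⁵ m.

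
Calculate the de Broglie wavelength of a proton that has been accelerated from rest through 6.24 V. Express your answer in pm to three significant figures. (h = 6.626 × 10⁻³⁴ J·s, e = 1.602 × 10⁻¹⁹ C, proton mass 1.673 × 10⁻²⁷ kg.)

λ = 11.5 pm

KE = eV = 1.602 × 10⁻¹⁹ × 6.240 = 9.996 × 10⁻¹⁹ J.
p = √(2mKE) = √(2 × 1.673 × 10⁻²⁷ × 9.996 × 10⁻¹⁹) = 5.783 × 10⁻²³ kg·m/s.
λ = h/p = 6.626 × 10⁻³⁴ / 5.783 × 10⁻²³ = 1.15 × 10⁻¹¹ m = 11.5 pm.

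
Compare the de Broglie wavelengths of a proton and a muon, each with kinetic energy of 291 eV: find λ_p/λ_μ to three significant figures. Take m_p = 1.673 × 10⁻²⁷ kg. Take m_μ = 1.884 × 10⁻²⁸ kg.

λ_p/λ_μ = 0.336

At fixed KE, p = √(2mKE) so λ = h/p ∝ 1/√m.
λ_p/λ_μ = √(m_μ/m_p) = √(1.884 × 10⁻²⁸/1.673 × 10⁻²⁷) = √(0.1126) = 0.336.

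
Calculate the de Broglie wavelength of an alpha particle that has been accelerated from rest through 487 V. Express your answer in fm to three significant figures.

λ = 460 fm

KE = 2eV = 2 × 1.602 × 10⁻¹⁹ × 487.0 = 1.560 × 10⁻¹⁶ J.
p = √(2mKE) = √(2 × 6.645 × 10⁻²⁷ × 1.560 × 10⁻¹⁶) = 1.440 × 10⁻²¹ kg·m/s.
λ = h/p = 6.626 × 10⁻³⁴ / 1.440 × 10⁻²¹ = 4.60 × 10⁻¹³ m = 460 fm.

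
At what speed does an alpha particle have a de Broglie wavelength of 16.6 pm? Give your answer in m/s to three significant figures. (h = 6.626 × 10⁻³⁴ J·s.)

p = h/λ = 6.626 × 10⁻³⁴ / 1.660 × 10⁻¹¹ = 3.992 × 10⁻²³ kg·m/s.
v = p/m = 3.992 × 10⁻²³ / 6.645 × 10⁻²⁷ = 6.01 × 10³ m/s = 6010 m/s.

v = 6010 m/s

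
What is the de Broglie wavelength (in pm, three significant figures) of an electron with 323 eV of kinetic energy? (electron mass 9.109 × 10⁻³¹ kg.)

λ = 68.2 pm

KE = 323 eV = 5.174 × 10⁻¹⁷ J.
p = √(2mKE) = √(2 × 9.109 × 10⁻³¹ × 5.174 × 10⁻¹⁷) = 9.709 × 10⁻²⁴ kg·m/s.
λ = h/p = 6.626 × 10⁻³⁴ / 9.709 × 10⁻²⁴ = 6.82 × 10⁻¹¹ m = 68.2 pm.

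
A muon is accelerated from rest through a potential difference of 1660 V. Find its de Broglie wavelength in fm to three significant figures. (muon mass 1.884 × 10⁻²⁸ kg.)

KE = eV = 1.602 × 10⁻¹⁹ × 1660 = 2.659 × 10⁻¹⁶ J.
p = √(2mKE) = √(2 × 1.884 × 10⁻²⁸ × 2.659 × 10⁻¹⁶) = 3.165 × 10⁻²² kg·m/s.
λ = h/p = 6.626 × 10⁻³⁴ / 3.165 × 10⁻²² = 2.09 × 10⁻¹² m = 2090 fm.

λ = 2090 fm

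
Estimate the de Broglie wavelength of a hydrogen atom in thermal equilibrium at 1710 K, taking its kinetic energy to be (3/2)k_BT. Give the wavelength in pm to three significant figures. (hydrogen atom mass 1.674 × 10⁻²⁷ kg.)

KE = (3/2)k_BT = 1.5 × 1.381 × 10⁻²³ × 1710 = 3.542 × 10⁻²⁰ J.
p = √(2mKE) = √(2 × 1.674 × 10⁻²⁷ × 3.542 × 10⁻²⁰) = 1.089 × 10⁻²³ kg·m/s.
λ = h/p = 6.08 × 10⁻¹¹ m = 60.8 pm.

λ = 60.8 pm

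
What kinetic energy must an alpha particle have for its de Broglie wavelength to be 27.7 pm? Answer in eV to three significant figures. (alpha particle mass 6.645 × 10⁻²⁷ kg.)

KE = 0.269 eV

p = h/λ = 6.626 × 10⁻³⁴ / 2.770 × 10⁻¹¹ = 2.392 × 10⁻²³ kg·m/s.
KE = p²/(2m) = (2.392 × 10⁻²³)² / (2 × 6.645 × 10⁻²⁷) = 4.305 × 10⁻²⁰ J = 0.269 eV.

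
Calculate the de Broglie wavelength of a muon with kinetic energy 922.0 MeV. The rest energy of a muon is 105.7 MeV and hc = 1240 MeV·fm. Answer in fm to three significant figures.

Total energy E = KE + m₀c² = 922.0 + 105.7 = 1027.7 MeV.
(pc)² = E² − (m₀c²)² = (1027.7)² − (105.7)² = 1.045 × 10⁶ MeV², so pc = 1022 MeV.
λ = hc/(pc) = 1240 MeV·fm / 1022 MeV = 1.21 fm.

λ = 1.21 fm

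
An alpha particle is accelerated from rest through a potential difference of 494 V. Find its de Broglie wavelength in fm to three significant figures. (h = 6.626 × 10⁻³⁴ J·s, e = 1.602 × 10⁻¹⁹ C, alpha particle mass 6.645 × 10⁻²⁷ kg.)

λ = 457 fm

KE = 2eV = 2 × 1.602 × 10⁻¹⁹ × 494.0 = 1.583 × 10⁻¹⁶ J.
p = √(2mKE) = √(2 × 6.645 × 10⁻²⁷ × 1.583 × 10⁻¹⁶) = 1.450 × 10⁻²¹ kg·m/s.
λ = h/p = 6.626 × 10⁻³⁴ / 1.450 × 10⁻²¹ = 4.57 × 10⁻¹³ m = 457 fm.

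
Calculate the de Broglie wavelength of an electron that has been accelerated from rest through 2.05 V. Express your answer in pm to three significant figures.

λ = 857 pm

KE = eV = 1.602 × 10⁻¹⁹ × 2.050 = 3.284 × 10⁻¹⁹ J.
p = √(2mKE) = √(2 × 9.109 × 10⁻³¹ × 3.284 × 10⁻¹⁹) = 7.735 × 10⁻²⁵ kg·m/s.
λ = h/p = 6.626 × 10⁻³⁴ / 7.735 × 10⁻²⁵ = 8.57 × 10⁻¹⁰ m = 857 pm.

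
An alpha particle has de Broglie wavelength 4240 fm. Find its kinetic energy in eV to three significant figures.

p = h/λ = 6.626 × 10⁻³⁴ / 4.240 × 10⁻¹² = 1.563 × 10⁻²² kg·m/s.
KE = p²/(2m) = (1.563 × 10⁻²²)² / (2 × 6.645 × 10⁻²⁷) = 1.838 × 10⁻¹⁸ J = 11.5 eV.

KE = 11.5 eV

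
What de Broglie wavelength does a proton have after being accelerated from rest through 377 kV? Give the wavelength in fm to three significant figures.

KE = eV = 1.602 × 10⁻¹⁹ × 3.770 × 10⁵ = 6.040 × 10⁻¹⁴ J.
p = √(2mKE) = √(2 × 1.673 × 10⁻²⁷ × 6.040 × 10⁻¹⁴) = 1.422 × 10⁻²⁰ kg·m/s.
λ = h/p = 6.626 × 10⁻³⁴ / 1.422 × 10⁻²⁰ = 4.66 × 10⁻¹⁴ m = 46.6 fm.

λ = 46.6 fm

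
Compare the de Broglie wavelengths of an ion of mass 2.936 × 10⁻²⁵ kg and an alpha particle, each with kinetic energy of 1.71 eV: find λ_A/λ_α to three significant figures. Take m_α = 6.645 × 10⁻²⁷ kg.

λ_A/λ_α = 0.150

At fixed KE, p = √(2mKE) so λ = h/p ∝ 1/√m.
λ_A/λ_α = √(m_α/m_A) = √(6.645 × 10⁻²⁷/2.936 × 10⁻²⁵) = √(0.02263) = 0.150.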